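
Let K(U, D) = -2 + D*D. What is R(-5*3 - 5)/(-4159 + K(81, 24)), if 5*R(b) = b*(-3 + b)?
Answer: -92/3585 ≈ -0.025662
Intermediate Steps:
K(U, D) = -2 + D²
R(b) = b*(-3 + b)/5 (R(b) = (b*(-3 + b))/5 = b*(-3 + b)/5)
R(-5*3 - 5)/(-4159 + K(81, 24)) = ((-5*3 - 5)*(-3 + (-5*3 - 5))/5)/(-4159 + (-2 + 24²)) = ((-15 - 5)*(-3 + (-15 - 5))/5)/(-4159 + (-2 + 576)) = ((⅕)*(-20)*(-3 - 20))/(-4159 + 574) = ((⅕)*(-20)*(-23))/(-3585) = -1/3585*92 = -92/3585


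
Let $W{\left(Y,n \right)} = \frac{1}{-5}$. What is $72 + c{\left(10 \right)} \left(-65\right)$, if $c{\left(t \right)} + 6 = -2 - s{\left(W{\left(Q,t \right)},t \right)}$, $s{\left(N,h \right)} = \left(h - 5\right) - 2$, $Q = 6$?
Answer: $787$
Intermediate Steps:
$W{\left(Y,n \right)} = - \frac{1}{5}$
$s{\left(N,h \right)} = -7 + h$ ($s{\left(N,h \right)} = \left(-5 + h\right) - 2 = -7 + h$)
$c{\left(t \right)} = -1 - t$ ($c{\left(t \right)} = -6 - \left(-5 + t\right) = -1 - t$)
$72 + c{\left(10 \right)} \left(-65\right) = 72 + \left(-1 - 10\right) \left(-65\right) = 72 - -715 = 72 + 715 = 787$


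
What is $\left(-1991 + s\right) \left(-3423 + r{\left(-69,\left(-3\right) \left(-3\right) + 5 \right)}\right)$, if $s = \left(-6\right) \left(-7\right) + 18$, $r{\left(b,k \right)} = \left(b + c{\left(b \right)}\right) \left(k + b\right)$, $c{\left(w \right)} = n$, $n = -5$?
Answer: $-1249357$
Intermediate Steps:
$c{\left(w \right)} = -5$
$r{\left(b,k \right)} = \left(-5 + b\right) \left(b + k\right)$ ($r{\left(b,k \right)} = \left(b - 5\right) \left(k + b\right) = \left(-5 + b\right) \left(b + k\right)$)
$s = 60$ ($s = 42 + 18 = 60$)
$\left(-1991 + s\right) \left(-3423 + r{\left(-69,\left(-3\right) \left(-3\right) + 5 \right)}\right) = \left(-1991 + 60\right) \left(-3423 - \left(-345 - 4761 + 74 \left(\left(-3\right) \left(-3\right) + 5\right)\right)\right) = - 1931 \left(-3423 + \left(4761 + 345 - 5 \left(9 + 5\right) - 69 \left(9 + 5\right)\right)\right) = - 1931 \left(-3423 + \left(4761 + 345 - 70 - 966\right)\right) = - 1931 \left(-3423 + 4070\right) = \left(-1931\right) 647 = -1249357$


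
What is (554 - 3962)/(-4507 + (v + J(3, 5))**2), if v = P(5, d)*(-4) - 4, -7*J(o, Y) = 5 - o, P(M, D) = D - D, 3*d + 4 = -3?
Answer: 166992/219943 ≈ 0.75925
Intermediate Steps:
d = -7/3 (d = -4/3 + (1/3)*(-3) = -4/3 - 1 = -7/3 ≈ -2.3333)
P(M, D) = 0
J(o, Y) = -5/7 + o/7 (J(o, Y) = -(5 - o)/7 = -5/7 + o/7)
v = -4 (v = 0*(-4) - 4 = 0 - 4 = -4)
(554 - 3962)/(-4507 + (v + J(3, 5))**2) = (554 - 3962)/(-4507 + (-4 + (-5/7 + (1/7)*3))**2) = -3408/(-4507 + (-4 + (-5/7 + 3/7))**2) = -3408/(-4507 + (-4 - 2/7)**2) = -3408/(-4507 + (-30/7)**2) = -3408/(-4507 + 900/49) = -3408/(-219943/49) = -3408*(-49/219943) = 166992/219943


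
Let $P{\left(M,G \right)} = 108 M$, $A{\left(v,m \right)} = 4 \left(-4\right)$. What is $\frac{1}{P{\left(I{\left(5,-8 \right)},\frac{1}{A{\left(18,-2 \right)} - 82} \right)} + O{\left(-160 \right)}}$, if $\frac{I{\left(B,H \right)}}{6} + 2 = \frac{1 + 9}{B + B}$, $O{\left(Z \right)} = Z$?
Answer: $- \frac{1}{808} \approx -0.0012376$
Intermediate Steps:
$A{\left(v,m \right)} = -16$
$I{\left(B,H \right)} = -12 + \frac{30}{B}$ ($I{\left(B,H \right)} = -12 + 6 \frac{1 + 9}{B + B} = -12 + 6 \frac{10}{2 B} = -12 + 6 \cdot 10 \frac{1}{2 B} = -12 + 6 \frac{5}{B} = -12 + \frac{30}{B}$)
$\frac{1}{P{\left(I{\left(5,-8 \right)},\frac{1}{A{\left(18,-2 \right)} - 82} \right)} + O{\left(-160 \right)}} = \frac{1}{108 \left(-12 + \frac{30}{5}\right) - 160} = \frac{1}{108 \left(-12 + 30 \cdot \frac{1}{5}\right) - 160} = \frac{1}{108 \left(-12 + 6\right) - 160} = \frac{1}{108 \left(-6\right) - 160} = \frac{1}{-648 - 160} = \frac{1}{-808} = - \frac{1}{808}$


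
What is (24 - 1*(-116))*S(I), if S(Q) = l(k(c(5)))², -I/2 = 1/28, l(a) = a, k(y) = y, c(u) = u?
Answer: 3500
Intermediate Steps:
I = -1/14 (I = -2/28 = -2*1/28 = -1/14 ≈ -0.071429)
S(Q) = 25 (S(Q) = 5² = 25)
(24 - 1*(-116))*S(I) = (24 - 1*(-116))*25 = (24 + 116)*25 = 140*25 = 3500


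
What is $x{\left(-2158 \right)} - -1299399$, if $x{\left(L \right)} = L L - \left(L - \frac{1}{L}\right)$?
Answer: $\frac{12858488317}{2158} \approx 5.9585 \cdot 10^{6}$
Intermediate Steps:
$x{\left(L \right)} = \frac{1}{L} + L^{2} - L$ ($x{\left(L \right)} = L^{2} - \left(L - \frac{1}{L}\right) = \frac{1}{L} + L^{2} - L$)
$x{\left(-2158 \right)} - -1299399 = \left(\frac{1}{-2158} + \left(-2158\right)^{2} - -2158\right) - -1299399 = \left(- \frac{1}{2158} + 4656964 + 2158\right) + 1299399 = \frac{10054385275}{2158} + 1299399 = \frac{12858488317}{2158}$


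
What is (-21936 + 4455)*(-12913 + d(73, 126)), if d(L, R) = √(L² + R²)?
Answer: 225732153 - 17481*√21205 ≈ 2.2319e+8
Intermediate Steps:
(-21936 + 4455)*(-12913 + d(73, 126)) = (-21936 + 4455)*(-12913 + √(73² + 126²)) = -17481*(-12913 + √(5329 + 15876)) = -17481*(-12913 + √21205) = 225732153 - 17481*√21205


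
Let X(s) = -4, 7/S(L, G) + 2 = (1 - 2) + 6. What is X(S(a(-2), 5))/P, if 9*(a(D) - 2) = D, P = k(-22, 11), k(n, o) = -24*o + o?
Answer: 4/253 ≈ 0.015810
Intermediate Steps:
k(n, o) = -23*o
P = -253 (P = -23*11 = -253)
a(D) = 2 + D/9
S(L, G) = 7/3 (S(L, G) = 7/(-2 + ((1 - 2) + 6)) = 7/(-2 + (-1 + 6)) = 7/(-2 + 5) = 7/3)
X(S(a(-2), 5))/P = -4/(-253) = -4*(-1/253) = 4/253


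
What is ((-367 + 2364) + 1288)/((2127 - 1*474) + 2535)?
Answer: 1095/1396 ≈ 0.78438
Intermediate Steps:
((-367 + 2364) + 1288)/((2127 - 1*474) + 2535) = (1997 + 1288)/((2127 - 474) + 2535) = 3285/(1653 + 2535) = 3285/4188 = 3285*(1/4188) = 1095/1396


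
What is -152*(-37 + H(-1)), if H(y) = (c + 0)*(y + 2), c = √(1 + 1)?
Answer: 5624 - 152*√2 ≈ 5409.0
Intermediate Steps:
c = √2 ≈ 1.4142
H(y) = √2*(2 + y) (H(y) = (√2 + 0)*(y + 2) = √2*(2 + y))
-152*(-37 + H(-1)) = -152*(-37 + √2*(2 - 1)) = -152*(-37 + √2*1) = -152*(-37 + √2) = 5624 - 152*√2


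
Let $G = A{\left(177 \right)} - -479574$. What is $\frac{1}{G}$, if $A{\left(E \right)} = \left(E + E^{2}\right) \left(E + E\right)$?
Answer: $\frac{1}{11632698} \approx 8.5965 \cdot 10^{-8}$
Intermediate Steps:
$A{\left(E \right)} = 2 E \left(E + E^{2}\right)$ ($A{\left(E \right)} = \left(E + E^{2}\right) 2 E = 2 E \left(E + E^{2}\right)$)
$G = 11632698$ ($G = 2 \cdot 177^{2} \left(1 + 177\right) - -479574 = 2 \cdot 31329 \cdot 178 + 479574 = 11153124 + 479574 = 11632698$)
$\frac{1}{G} = \frac{1}{11632698}$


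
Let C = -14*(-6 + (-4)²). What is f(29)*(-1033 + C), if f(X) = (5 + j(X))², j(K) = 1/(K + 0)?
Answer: -25003668/841 ≈ -29731.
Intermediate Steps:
j(K) = 1/K
f(X) = (5 + 1/X)²
C = -140 (C = -14*(-6 + 16) = -14*10 = -140)
f(29)*(-1033 + C) = ((1 + 5*29)²/29²)*(-1033 - 140) = ((1 + 145)²/841)*(-1173) = ((1/841)*146²)*(-1173) = ((1/841)*21316)*(-1173) = (21316/841)*(-1173) = -25003668/841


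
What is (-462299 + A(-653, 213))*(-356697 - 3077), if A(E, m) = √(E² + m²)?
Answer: 166323160426 - 359774*√471778 ≈ 1.6608e+11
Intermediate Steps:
(-462299 + A(-653, 213))*(-356697 - 3077) = (-462299 + √((-653)² + 213²))*(-356697 - 3077) = (-462299 + √(426409 + 45369))*(-359774) = (-462299 + √471778)*(-359774) = 166323160426 - 359774*√471778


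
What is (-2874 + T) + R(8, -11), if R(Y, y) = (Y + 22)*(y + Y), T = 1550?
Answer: -1414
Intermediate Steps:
R(Y, y) = (22 + Y)*(Y + y)
(-2874 + T) + R(8, -11) = (-2874 + 1550) + (8**2 + 22*8 + 22*(-11) + 8*(-11)) = -1324 + (64 + 176 - 242 - 88) = -1324 - 90 = -1414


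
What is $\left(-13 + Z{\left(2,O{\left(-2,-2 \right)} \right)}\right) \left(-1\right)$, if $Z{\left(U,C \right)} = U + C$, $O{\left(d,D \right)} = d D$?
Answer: $7$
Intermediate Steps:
$O{\left(d,D \right)} = D d$
$Z{\left(U,C \right)} = C + U$
$\left(-13 + Z{\left(2,O{\left(-2,-2 \right)} \right)}\right) \left(-1\right) = \left(-13 + \left(\left(-2\right) \left(-2\right) + 2\right)\right) \left(-1\right) = \left(-13 + \left(4 + 2\right)\right) \left(-1\right) = \left(-13 + 6\right) \left(-1\right) = \left(-7\right) \left(-1\right) = 7$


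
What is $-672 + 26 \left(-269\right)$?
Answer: $-7666$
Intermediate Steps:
$-672 + 26 \left(-269\right) = -672 - 6994 = -7666$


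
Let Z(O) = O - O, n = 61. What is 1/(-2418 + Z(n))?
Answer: -1/2418 ≈ -0.00041356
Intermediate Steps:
Z(O) = 0
1/(-2418 + Z(n)) = 1/(-2418 + 0) = 1/(-2418) = -1/2418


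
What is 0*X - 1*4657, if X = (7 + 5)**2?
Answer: -4657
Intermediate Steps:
X = 144 (X = 12**2 = 144)
0*X - 1*4657 = 0*144 - 1*4657 = 0 - 4657 = -4657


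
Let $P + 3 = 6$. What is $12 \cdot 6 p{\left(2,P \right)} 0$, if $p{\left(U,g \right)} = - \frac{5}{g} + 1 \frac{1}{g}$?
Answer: $0$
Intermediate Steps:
$P = 3$ ($P = -3 + 6 = 3$)
$p{\left(U,g \right)} = - \frac{4}{g}$ ($p{\left(U,g \right)} = - \frac{5}{g} + \frac{1}{g} = - \frac{4}{g}$)
$12 \cdot 6 p{\left(2,P \right)} 0 = 12 \cdot 6 - \frac{4}{3} \cdot 0 = 72 \left(-4\right) \frac{1}{3} \cdot 0 = 72 \left(\left(- \frac{4}{3}\right) 0\right) = 72 \cdot 0 = 0$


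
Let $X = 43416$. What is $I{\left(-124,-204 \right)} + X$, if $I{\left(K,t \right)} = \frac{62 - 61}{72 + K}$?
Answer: $\frac{2257631}{52} \approx 43416.0$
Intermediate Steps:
$I{\left(K,t \right)} = \frac{1}{72 + K}$ ($I{\left(K,t \right)} = 1 \frac{1}{72 + K} = \frac{1}{72 + K}$)
$I{\left(-124,-204 \right)} + X = \frac{1}{72 - 124} + 43416 = \frac{1}{-52} + 43416 = - \frac{1}{52} + 43416 = \frac{2257631}{52}$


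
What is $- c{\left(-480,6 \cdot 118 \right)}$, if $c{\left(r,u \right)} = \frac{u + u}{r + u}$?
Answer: $- \frac{118}{19} \approx -6.2105$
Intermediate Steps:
$c{\left(r,u \right)} = \frac{2 u}{r + u}$
$- c{\left(-480,6 \cdot 118 \right)} = - \frac{2 \cdot 6 \cdot 118}{-480 + 6 \cdot 118} = - \frac{2 \cdot 708}{-480 + 708} = - \frac{2 \cdot 708}{228} = \left(-1\right) \frac{118}{19} = - \frac{118}{19}$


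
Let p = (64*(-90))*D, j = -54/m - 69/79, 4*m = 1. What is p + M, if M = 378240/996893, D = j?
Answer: 98379492230400/78754547 ≈ 1.2492e+6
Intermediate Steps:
m = ¼ (m = (¼)*1 = ¼ ≈ 0.25000)
j = -17133/79 (j = -54/¼ - 69/79 = -54*4 - 69*1/79 = -216 - 69/79 = -17133/79 ≈ -216.87)
D = -17133/79 ≈ -216.87
p = 98686080/79 (p = (64*(-90))*(-17133/79) = -5760*(-17133/79) = 98686080/79 ≈ 1.2492e+6)
M = 378240/996893 (M = 378240*(1/996893) = 378240/996893 ≈ 0.37942)
p + M = 98686080/79 + 378240/996893 = 98379492230400/78754547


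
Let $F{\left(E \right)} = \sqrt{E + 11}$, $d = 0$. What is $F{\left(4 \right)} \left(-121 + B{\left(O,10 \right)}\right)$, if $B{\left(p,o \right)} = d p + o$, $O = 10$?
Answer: $- 111 \sqrt{15} \approx -429.9$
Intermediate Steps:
$B{\left(p,o \right)} = o$ ($B{\left(p,o \right)} = 0 p + o = 0 + o = o$)
$F{\left(E \right)} = \sqrt{11 + E}$
$F{\left(4 \right)} \left(-121 + B{\left(O,10 \right)}\right) = \sqrt{11 + 4} \left(-121 + 10\right) = \sqrt{15} \left(-111\right) = - 111 \sqrt{15}$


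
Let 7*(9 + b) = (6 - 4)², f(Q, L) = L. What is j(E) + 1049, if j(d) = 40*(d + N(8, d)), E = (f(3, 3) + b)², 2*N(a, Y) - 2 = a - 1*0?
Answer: 118961/49 ≈ 2427.8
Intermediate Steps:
N(a, Y) = 1 + a/2 (N(a, Y) = 1 + (a - 1*0)/2 = 1 + (a + 0)/2 = 1 + a/2)
b = -59/7 (b = -9 + (6 - 4)²/7 = -9 + (⅐)*2² = -9 + (⅐)*4 = -9 + 4/7 = -59/7 ≈ -8.4286)
E = 1444/49 (E = (3 - 59/7)² = (-38/7)² = 1444/49 ≈ 29.469)
j(d) = 200 + 40*d (j(d) = 40*(d + (1 + (½)*8)) = 40*(d + (1 + 4)) = 40*(d + 5) = 40*(5 + d) = 200 + 40*d)
j(E) + 1049 = (200 + 40*(1444/49)) + 1049 = (200 + 57760/49) + 1049 = 67560/49 + 1049 = 118961/49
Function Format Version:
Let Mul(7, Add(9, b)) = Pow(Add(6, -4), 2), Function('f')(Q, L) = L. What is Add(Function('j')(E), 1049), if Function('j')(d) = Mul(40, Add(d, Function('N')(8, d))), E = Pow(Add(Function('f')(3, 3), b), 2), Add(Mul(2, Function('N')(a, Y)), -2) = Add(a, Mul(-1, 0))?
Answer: Rational(118961, 49) ≈ 2427.8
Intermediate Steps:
Function('N')(a, Y) = Add(1, Mul(Rational(1, 2), a)) (Function('N')(a, Y) = Add(1, Mul(Rational(1, 2), Add(a, Mul(-1, 0)))) = Add(1, Mul(Rational(1, 2), Add(a, 0))) = Add(1, Mul(Rational(1, 2), a)))
b = Rational(-59, 7) (b = Add(-9, Mul(Rational(1, 7), Pow(Add(6, -4), 2))) = Add(-9, Mul(Rational(1, 7), Pow(2, 2))) = Add(-9, Mul(Rational(1, 7), 4)) = Add(-9, Rational(4, 7)) = Rational(-59, 7) ≈ -8.4286)
E = Rational(1444, 49) (E = Pow(Add(3, Rational(-59, 7)), 2) = Pow(Rational(-38, 7), 2) = Rational(1444, 49) ≈ 29.469)
Function('j')(d) = Add(200, Mul(40, d)) (Function('j')(d) = Mul(40, Add(d, Add(1, Mul(Rational(1, 2), 8)))) = Mul(40, Add(d, Add(1, 4))) = Mul(40, Add(d, 5)) = Mul(40, Add(5, d)) = Add(200, Mul(40, d)))
Add(Function('j')(E), 1049) = Add(Add(200, Mul(40, Rational(1444, 49))), 1049) = Add(Add(200, Rational(57760, 49)), 1049) = Add(Rational(67560, 49), 1049) = Rational(118961, 49)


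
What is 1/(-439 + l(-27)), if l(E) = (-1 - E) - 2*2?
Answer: -1/417 ≈ -0.0023981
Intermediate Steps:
l(E) = -5 - E (l(E) = (-1 - E) - 4 = -5 - E)
1/(-439 + l(-27)) = 1/(-439 + (-5 - 1*(-27))) = 1/(-439 + (-5 + 27)) = 1/(-439 + 22) = 1/(-417) = -1/417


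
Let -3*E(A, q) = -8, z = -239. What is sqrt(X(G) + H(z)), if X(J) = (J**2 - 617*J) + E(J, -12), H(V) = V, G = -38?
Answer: sqrt(221883)/3 ≈ 157.01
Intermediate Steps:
E(A, q) = 8/3 (E(A, q) = -1/3*(-8) = 8/3)
X(J) = 8/3 + J**2 - 617*J (X(J) = (J**2 - 617*J) + 8/3 = 8/3 + J**2 - 617*J)
sqrt(X(G) + H(z)) = sqrt((8/3 + (-38)**2 - 617*(-38)) - 239) = sqrt((8/3 + 1444 + 23446) - 239) = sqrt(74678/3 - 239) = sqrt(73961/3) = sqrt(221883)/3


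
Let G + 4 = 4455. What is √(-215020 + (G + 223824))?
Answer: √13255 ≈ 115.13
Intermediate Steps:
G = 4451 (G = -4 + 4455 = 4451)
√(-215020 + (G + 223824)) = √(-215020 + (4451 + 223824)) = √(-215020 + 228275) = √13255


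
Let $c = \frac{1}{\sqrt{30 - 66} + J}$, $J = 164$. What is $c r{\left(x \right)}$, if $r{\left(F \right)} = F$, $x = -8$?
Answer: $- \frac{328}{6733} + \frac{12 i}{6733} \approx -0.048715 + 0.0017823 i$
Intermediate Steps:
$c = \frac{164 - 6 i}{26932}$ ($c = \frac{1}{\sqrt{30 - 66} + 164} = \frac{1}{\sqrt{-36} + 164} = \frac{1}{6 i + 164} = \frac{1}{164 + 6 i} = \frac{164 - 6 i}{26932} \approx 0.0060894 - 0.00022278 i$)
$c r{\left(x \right)} = \left(\frac{41}{6733} - \frac{3 i}{13466}\right) \left(-8\right) = - \frac{328}{6733} + \frac{12 i}{6733}$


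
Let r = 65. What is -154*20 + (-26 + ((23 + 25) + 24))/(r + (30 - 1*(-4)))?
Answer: -304874/99 ≈ -3079.5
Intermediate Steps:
-154*20 + (-26 + ((23 + 25) + 24))/(r + (30 - 1*(-4))) = -154*20 + (-26 + ((23 + 25) + 24))/(65 + (30 - 1*(-4))) = -3080 + (-26 + (48 + 24))/(65 + (30 + 4)) = -3080 + (-26 + 72)/(65 + 34) = -3080 + 46/99 = -304874/99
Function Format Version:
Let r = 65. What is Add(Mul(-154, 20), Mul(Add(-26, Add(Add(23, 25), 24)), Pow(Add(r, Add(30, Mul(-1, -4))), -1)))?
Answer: Rational(-304874, 99) ≈ -3079.5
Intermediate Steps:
Add(Mul(-154, 20), Mul(Add(-26, Add(Add(23, 25), 24)), Pow(Add(r, Add(30, Mul(-1, -4))), -1))) = Add(Mul(-154, 20), Mul(Add(-26, Add(Add(23, 25), 24)), Pow(Add(65, Add(30, Mul(-1, -4))), -1))) = Add(-3080, Mul(Add(-26, Add(48, 24)), Pow(Add(65, Add(30, 4)), -1))) = Add(-3080, Mul(Add(-26, 72), Pow(Add(65, 34), -1))) = Add(-3080, Mul(46, Pow(99, -1))) = Add(-3080, Mul(46, Rational(1, 99))) = Add(-3080, Rational(46, 99)) = Rational(-304874, 99)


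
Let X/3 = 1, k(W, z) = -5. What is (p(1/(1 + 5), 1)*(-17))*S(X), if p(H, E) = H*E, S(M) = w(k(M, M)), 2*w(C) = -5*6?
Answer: 85/2 ≈ 42.500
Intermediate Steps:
w(C) = -15 (w(C) = (-5*6)/2 = (½)*(-30) = -15)
X = 3 (X = 3*1 = 3)
S(M) = -15
p(H, E) = E*H
(p(1/(1 + 5), 1)*(-17))*S(X) = ((1/(1 + 5))*(-17))*(-15) = ((1/6)*(-17))*(-15) = ((1*(⅙))*(-17))*(-15) = ((⅙)*(-17))*(-15) = -17/6*(-15) = 85/2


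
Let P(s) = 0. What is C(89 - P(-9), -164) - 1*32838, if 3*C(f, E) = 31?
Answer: -98483/3 ≈ -32828.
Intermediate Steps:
C(f, E) = 31/3 (C(f, E) = (⅓)*31 = 31/3)
C(89 - P(-9), -164) - 1*32838 = 31/3 - 1*32838 = 31/3 - 32838 = -98483/3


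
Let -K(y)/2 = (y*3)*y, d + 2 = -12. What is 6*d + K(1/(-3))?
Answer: -254/3 ≈ -84.667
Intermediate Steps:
d = -14 (d = -2 - 12 = -14)
K(y) = -6*y**2 (K(y) = -2*y*3*y = -2*3*y*y = -6*y**2)
6*d + K(1/(-3)) = 6*(-14) - 6*(1/(-3))**2 = -84 - 6*(-1/3)**2 = -84 - 6*1/9 = -84 - 2/3 = -254/3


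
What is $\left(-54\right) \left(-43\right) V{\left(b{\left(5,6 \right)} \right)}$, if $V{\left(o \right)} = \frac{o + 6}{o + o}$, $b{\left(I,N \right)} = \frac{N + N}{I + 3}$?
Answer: $5805$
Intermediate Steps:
$b{\left(I,N \right)} = \frac{2 N}{3 + I}$
$V{\left(o \right)} = \frac{6 + o}{2 o}$
$\left(-54\right) \left(-43\right) V{\left(b{\left(5,6 \right)} \right)} = \left(-54\right) \left(-43\right) \frac{6 + 2 \cdot 6 \frac{1}{3 + 5}}{2 \cdot 2 \cdot 6 \frac{1}{3 + 5}} = 2322 \frac{6 + 2 \cdot 6 \cdot \frac{1}{8}}{2 \cdot 2 \cdot 6 \cdot \frac{1}{8}} = 2322 \frac{6 + \frac{3}{2}}{2 \cdot \frac{3}{2}} = 2322 \cdot \frac{1}{2} \cdot \frac{2}{3} \cdot \frac{15}{2} = 2322 \cdot \frac{5}{2} = 5805$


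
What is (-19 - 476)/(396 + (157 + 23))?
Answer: -55/64 ≈ -0.85938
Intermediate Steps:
(-19 - 476)/(396 + (157 + 23)) = -495/(396 + 180) = -495/576 = -495*1/576 = -55/64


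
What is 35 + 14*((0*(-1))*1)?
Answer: 35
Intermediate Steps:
35 + 14*((0*(-1))*1) = 35 + 14*(0*1) = 35 + 14*0 = 35 + 0 = 35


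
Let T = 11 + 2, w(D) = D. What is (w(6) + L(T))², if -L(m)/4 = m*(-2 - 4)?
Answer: 101124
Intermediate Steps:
T = 13
L(m) = 24*m (L(m) = -4*m*(-2 - 4) = -4*m*(-6) = -(-24)*m = 24*m)
(w(6) + L(T))² = (6 + 24*13)² = (6 + 312)² = 318² = 101124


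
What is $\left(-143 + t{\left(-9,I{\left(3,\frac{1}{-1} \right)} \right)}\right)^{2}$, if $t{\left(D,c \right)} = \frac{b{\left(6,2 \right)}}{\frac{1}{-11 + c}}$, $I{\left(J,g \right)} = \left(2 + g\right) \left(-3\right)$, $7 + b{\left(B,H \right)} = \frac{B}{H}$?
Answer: $7569$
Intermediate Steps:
$b{\left(B,H \right)} = -7 + \frac{B}{H}$
$I{\left(J,g \right)} = -6 - 3 g$
$t{\left(D,c \right)} = 44 - 4 c$ ($t{\left(D,c \right)} = \frac{-7 + \frac{6}{2}}{\frac{1}{-11 + c}} = \left(-7 + 6 \cdot \frac{1}{2}\right) \left(-11 + c\right) = \left(-7 + 3\right) \left(-11 + c\right) = - 4 \left(-11 + c\right) = 44 - 4 c$)
$\left(-143 + t{\left(-9,I{\left(3,\frac{1}{-1} \right)} \right)}\right)^{2} = \left(-143 + \left(44 - 4 \left(-6 - \frac{3}{-1}\right)\right)\right)^{2} = \left(-143 + \left(44 - 4 \left(-6 - -3\right)\right)\right)^{2} = \left(-143 + \left(44 - 4 \left(-6 + 3\right)\right)\right)^{2} = \left(-143 + \left(44 - -12\right)\right)^{2} = \left(-143 + \left(44 + 12\right)\right)^{2} = \left(-143 + 56\right)^{2} = \left(-87\right)^{2} = 7569$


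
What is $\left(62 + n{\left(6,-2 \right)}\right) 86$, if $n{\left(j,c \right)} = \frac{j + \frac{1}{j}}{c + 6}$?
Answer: $\frac{65575}{12} \approx 5464.6$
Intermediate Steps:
$n{\left(j,c \right)} = \frac{j + \frac{1}{j}}{6 + c}$
$\left(62 + n{\left(6,-2 \right)}\right) 86 = \left(62 + \frac{1 + 6^{2}}{6 \left(6 - 2\right)}\right) 86 = \left(62 + \frac{1 + 36}{6 \cdot 4}\right) 86 = \left(62 + \frac{1}{6} \cdot \frac{1}{4} \cdot 37\right) 86 = \left(62 + \frac{37}{24}\right) 86 = \frac{1525}{24} \cdot 86 = \frac{65575}{12}$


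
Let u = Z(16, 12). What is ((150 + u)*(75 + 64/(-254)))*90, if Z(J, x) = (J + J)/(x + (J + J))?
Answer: 128776860/127 ≈ 1.0140e+6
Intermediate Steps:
Z(J, x) = 2*J/(x + 2*J) (Z(J, x) = (2*J)/(x + 2*J) = 2*J/(x + 2*J))
u = 8/11 (u = 2*16/(12 + 2*16) = 2*16/(12 + 32) = 2*16/44 = 2*16*(1/44) = 8/11 ≈ 0.72727)
((150 + u)*(75 + 64/(-254)))*90 = ((150 + 8/11)*(75 + 64/(-254)))*90 = (1658*(75 + 64*(-1/254))/11)*90 = (1658*(75 - 32/127)/11)*90 = ((1658/11)*(9493/127))*90 = (1430854/127)*90 = 128776860/127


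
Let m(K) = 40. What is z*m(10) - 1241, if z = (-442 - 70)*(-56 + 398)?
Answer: -7005401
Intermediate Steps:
z = -175104 (z = -512*342 = -175104)
z*m(10) - 1241 = -175104*40 - 1241 = -7004160 - 1241 = -7005401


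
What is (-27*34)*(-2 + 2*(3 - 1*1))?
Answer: -1836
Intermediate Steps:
(-27*34)*(-2 + 2*(3 - 1*1)) = -918*(-2 + 2*(3 - 1)) = -918*(-2 + 2*2) = -918*(-2 + 4) = -918*2 = -1836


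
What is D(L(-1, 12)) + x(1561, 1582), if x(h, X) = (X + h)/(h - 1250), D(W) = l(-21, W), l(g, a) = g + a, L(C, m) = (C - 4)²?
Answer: 4387/311 ≈ 14.106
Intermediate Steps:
L(C, m) = (-4 + C)²
l(g, a) = a + g
D(W) = -21 + W (D(W) = W - 21 = -21 + W)
x(h, X) = (X + h)/(-1250 + h)
D(L(-1, 12)) + x(1561, 1582) = (-21 + (-4 - 1)²) + (1582 + 1561)/(-1250 + 1561) = (-21 + (-5)²) + 3143/311 = (-21 + 25) + (1/311)*3143 = 4 + 3143/311 = 4387/311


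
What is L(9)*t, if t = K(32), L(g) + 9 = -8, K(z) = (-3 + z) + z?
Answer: -1037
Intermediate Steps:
K(z) = -3 + 2*z
L(g) = -17 (L(g) = -9 - 8 = -17)
t = 61 (t = -3 + 2*32 = -3 + 64 = 61)
L(9)*t = -17*61 = -1037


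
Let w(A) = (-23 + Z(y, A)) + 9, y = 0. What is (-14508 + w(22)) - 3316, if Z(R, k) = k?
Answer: -17816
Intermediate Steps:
w(A) = -14 + A (w(A) = (-23 + A) + 9 = -14 + A)
(-14508 + w(22)) - 3316 = (-14508 + (-14 + 22)) - 3316 = (-14508 + 8) - 3316 = -14500 - 3316 = -17816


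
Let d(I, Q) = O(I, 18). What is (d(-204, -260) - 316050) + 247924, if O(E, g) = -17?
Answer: -68143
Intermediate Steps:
d(I, Q) = -17
(d(-204, -260) - 316050) + 247924 = (-17 - 316050) + 247924 = -316067 + 247924 = -68143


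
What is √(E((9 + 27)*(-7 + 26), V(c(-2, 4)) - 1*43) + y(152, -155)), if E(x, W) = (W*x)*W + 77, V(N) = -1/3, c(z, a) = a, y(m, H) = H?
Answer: √1284322 ≈ 1133.3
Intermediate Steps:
V(N) = -⅓ (V(N) = -1*⅓ = -⅓)
E(x, W) = 77 + x*W² (E(x, W) = x*W² + 77 = 77 + x*W²)
√(E((9 + 27)*(-7 + 26), V(c(-2, 4)) - 1*43) + y(152, -155)) = √((77 + ((9 + 27)*(-7 + 26))*(-⅓ - 1*43)²) - 155) = √((77 + (36*19)*(-⅓ - 43)²) - 155) = √((77 + 684*(-130/3)²) - 155) = √((77 + 684*(16900/9)) - 155) = √((77 + 1284400) - 155) = √(1284477 - 155) = √1284322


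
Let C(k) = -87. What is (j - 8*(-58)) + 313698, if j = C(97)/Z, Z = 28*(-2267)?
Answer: 19941747199/63476 ≈ 3.1416e+5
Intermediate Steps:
Z = -63476
j = 87/63476 (j = -87/(-63476) = -87*(-1/63476) = 87/63476 ≈ 0.0013706)
(j - 8*(-58)) + 313698 = (87/63476 - 8*(-58)) + 313698 = (87/63476 + 464) + 313698 = 29452951/63476 + 313698 = 19941747199/63476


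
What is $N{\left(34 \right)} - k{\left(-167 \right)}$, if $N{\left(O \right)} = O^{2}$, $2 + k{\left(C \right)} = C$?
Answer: $1325$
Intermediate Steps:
$k{\left(C \right)} = -2 + C$
$N{\left(34 \right)} - k{\left(-167 \right)} = 34^{2} - \left(-2 - 167\right) = 1156 - -169 = 1156 + 169 = 1325$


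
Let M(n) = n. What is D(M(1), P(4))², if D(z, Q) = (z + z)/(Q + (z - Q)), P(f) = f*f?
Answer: 4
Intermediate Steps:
P(f) = f²
D(z, Q) = 2 (D(z, Q) = (2*z)/z = 2)
D(M(1), P(4))² = 2² = 4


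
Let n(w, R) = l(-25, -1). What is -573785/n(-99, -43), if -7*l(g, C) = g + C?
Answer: -4016495/26 ≈ -1.5448e+5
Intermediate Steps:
l(g, C) = -C/7 - g/7 (l(g, C) = -(g + C)/7 = -(C + g)/7 = -C/7 - g/7)
n(w, R) = 26/7 (n(w, R) = -⅐*(-1) - ⅐*(-25) = ⅐ + 25/7 = 26/7)
-573785/n(-99, -43) = -573785/26/7 = -573785*7/26 = -4016495/26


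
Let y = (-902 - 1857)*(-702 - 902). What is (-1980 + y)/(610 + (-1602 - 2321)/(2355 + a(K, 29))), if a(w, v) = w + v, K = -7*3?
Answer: 10452626528/1437507 ≈ 7271.4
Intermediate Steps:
K = -21
a(w, v) = v + w
y = 4425436 (y = -2759*(-1604) = 4425436)
(-1980 + y)/(610 + (-1602 - 2321)/(2355 + a(K, 29))) = (-1980 + 4425436)/(610 + (-1602 - 2321)/(2355 + (29 - 21))) = 4423456/(610 - 3923/(2355 + 8)) = 4423456/(610 - 3923/2363) = 4423456/(1437507/2363) = 4423456*(2363/1437507) = 10452626528/1437507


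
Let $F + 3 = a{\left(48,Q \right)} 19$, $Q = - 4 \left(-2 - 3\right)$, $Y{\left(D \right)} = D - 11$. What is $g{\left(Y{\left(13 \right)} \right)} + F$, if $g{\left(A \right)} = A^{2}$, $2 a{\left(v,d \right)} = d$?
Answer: $191$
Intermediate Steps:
$Y{\left(D \right)} = -11 + D$
$Q = 20$ ($Q = \left(-4\right) \left(-5\right) = 20$)
$a{\left(v,d \right)} = \frac{d}{2}$
$F = 187$ ($F = -3 + \frac{1}{2} \cdot 20 \cdot 19 = -3 + 10 \cdot 19 = -3 + 190 = 187$)
$g{\left(Y{\left(13 \right)} \right)} + F = \left(-11 + 13\right)^{2} + 187 = 2^{2} + 187 = 4 + 187 = 191$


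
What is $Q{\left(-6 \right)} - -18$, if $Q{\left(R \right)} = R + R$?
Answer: $6$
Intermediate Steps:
$Q{\left(R \right)} = 2 R$
$Q{\left(-6 \right)} - -18 = 2 \left(-6\right) - -18 = -12 + 18 = 6$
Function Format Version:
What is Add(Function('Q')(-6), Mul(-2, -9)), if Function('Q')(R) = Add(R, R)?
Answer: 6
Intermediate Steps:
Function('Q')(R) = Mul(2, R)
Add(Function('Q')(-6), Mul(-2, -9)) = Add(Mul(2, -6), Mul(-2, -9)) = Add(-12, 18) = 6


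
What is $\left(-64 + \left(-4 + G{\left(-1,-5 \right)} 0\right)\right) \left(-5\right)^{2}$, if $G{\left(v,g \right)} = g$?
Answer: $-1700$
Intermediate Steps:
$\left(-64 + \left(-4 + G{\left(-1,-5 \right)} 0\right)\right) \left(-5\right)^{2} = \left(-64 - 4\right) \left(-5\right)^{2} = \left(-64 + \left(-4 + 0\right)\right) 25 = \left(-64 - 4\right) 25 = \left(-68\right) 25 = -1700$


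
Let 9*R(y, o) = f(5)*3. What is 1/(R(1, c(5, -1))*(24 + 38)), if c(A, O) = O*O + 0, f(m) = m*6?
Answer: 1/620 ≈ 0.0016129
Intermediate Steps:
f(m) = 6*m
c(A, O) = O**2 (c(A, O) = O**2 + 0 = O**2)
R(y, o) = 10 (R(y, o) = ((6*5)*3)/9 = (30*3)/9 = (1/9)*90 = 10)
1/(R(1, c(5, -1))*(24 + 38)) = 1/(10*(24 + 38)) = 1/(10*62) = 1/620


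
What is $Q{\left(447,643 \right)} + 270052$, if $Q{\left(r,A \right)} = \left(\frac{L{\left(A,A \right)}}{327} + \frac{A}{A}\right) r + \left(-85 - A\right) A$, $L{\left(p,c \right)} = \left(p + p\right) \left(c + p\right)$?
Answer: $\frac{224876659}{109} \approx 2.0631 \cdot 10^{6}$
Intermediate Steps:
$L{\left(p,c \right)} = 2 p \left(c + p\right)$
$Q{\left(r,A \right)} = A \left(-85 - A\right) + r \left(1 + \frac{4 A^{2}}{327}\right)$ ($Q{\left(r,A \right)} = \left(\frac{2 A \left(A + A\right)}{327} + \frac{A}{A}\right) r + \left(-85 - A\right) A = \left(2 A 2 A \frac{1}{327} + 1\right) r + A \left(-85 - A\right) = \left(4 A^{2} \cdot \frac{1}{327} + 1\right) r + A \left(-85 - A\right) = \left(\frac{4 A^{2}}{327} + 1\right) r + A \left(-85 - A\right) = \left(1 + \frac{4 A^{2}}{327}\right) r + A \left(-85 - A\right) = r \left(1 + \frac{4 A^{2}}{327}\right) + A \left(-85 - A\right) = A \left(-85 - A\right) + r \left(1 + \frac{4 A^{2}}{327}\right)$)
$Q{\left(447,643 \right)} + 270052 = \left(447 - 643^{2} - 54655 + \frac{4}{327} \cdot 447 \cdot 643^{2}\right) + 270052 = \left(447 - 413449 - 54655 + \frac{4}{327} \cdot 447 \cdot 413449\right) + 270052 = \left(447 - 413449 - 54655 + \frac{246415604}{109}\right) + 270052 = \frac{195440991}{109} + 270052 = \frac{224876659}{109}$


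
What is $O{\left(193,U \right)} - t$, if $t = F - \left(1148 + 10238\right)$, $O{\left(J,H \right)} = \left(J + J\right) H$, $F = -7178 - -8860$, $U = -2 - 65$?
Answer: $-16158$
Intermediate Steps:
$U = -67$ ($U = -2 - 65 = -67$)
$F = 1682$ ($F = -7178 + 8860 = 1682$)
$O{\left(J,H \right)} = 2 H J$ ($O{\left(J,H \right)} = 2 J H = 2 H J$)
$t = -9704$ ($t = 1682 - \left(1148 + 10238\right) = 1682 - 11386 = -9704$)
$O{\left(193,U \right)} - t = 2 \left(-67\right) 193 - -9704 = -25862 + 9704 = -16158$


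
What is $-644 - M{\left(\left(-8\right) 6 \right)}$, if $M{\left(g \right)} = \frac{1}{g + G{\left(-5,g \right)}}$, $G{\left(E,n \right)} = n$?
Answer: $- \frac{61823}{96} \approx -643.99$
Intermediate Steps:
$M{\left(g \right)} = \frac{1}{2 g}$ ($M{\left(g \right)} = \frac{1}{g + g} = \frac{1}{2 g}$)
$-644 - M{\left(\left(-8\right) 6 \right)} = -644 - \frac{1}{2 \left(\left(-8\right) 6\right)} = -644 - \frac{1}{2 \left(-48\right)} = -644 - \frac{1}{2} \left(- \frac{1}{48}\right) = -644 - - \frac{1}{96} = -644 + \frac{1}{96} = - \frac{61823}{96}$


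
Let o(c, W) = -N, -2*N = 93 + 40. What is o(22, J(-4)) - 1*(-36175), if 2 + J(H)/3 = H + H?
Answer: 72483/2 ≈ 36242.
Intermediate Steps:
J(H) = -6 + 6*H (J(H) = -6 + 3*(H + H) = -6 + 3*(2*H) = -6 + 6*H)
N = -133/2 (N = -(93 + 40)/2 = -½*133 = -133/2 ≈ -66.500)
o(c, W) = 133/2 (o(c, W) = -1*(-133/2) = 133/2)
o(22, J(-4)) - 1*(-36175) = 133/2 - 1*(-36175) = 133/2 + 36175 = 72483/2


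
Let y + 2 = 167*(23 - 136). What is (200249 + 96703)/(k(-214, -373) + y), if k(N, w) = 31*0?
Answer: -98984/6291 ≈ -15.734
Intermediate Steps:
y = -18873 (y = -2 + 167*(23 - 136) = -2 + 167*(-113) = -2 - 18871 = -18873)
k(N, w) = 0
(200249 + 96703)/(k(-214, -373) + y) = (200249 + 96703)/(0 - 18873) = 296952/(-18873) = 296952*(-1/18873) = -98984/6291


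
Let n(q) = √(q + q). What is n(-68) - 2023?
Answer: -2023 + 2*I*√34 ≈ -2023.0 + 11.662*I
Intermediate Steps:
n(q) = √2*√q (n(q) = √(2*q) = √2*√q)
n(-68) - 2023 = √2*√(-68) - 2023 = √2*(2*I*√17) - 2023 = 2*I*√34 - 2023 = -2023 + 2*I*√34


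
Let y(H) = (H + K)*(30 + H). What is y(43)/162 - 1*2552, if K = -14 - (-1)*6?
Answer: -410869/162 ≈ -2536.2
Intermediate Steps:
K = -8 (K = -14 - 1*(-6) = -14 + 6 = -8)
y(H) = (-8 + H)*(30 + H) (y(H) = (H - 8)*(30 + H) = (-8 + H)*(30 + H))
y(43)/162 - 1*2552 = (-240 + 43**2 + 22*43)/162 - 1*2552 = (-240 + 1849 + 946)*(1/162) - 2552 = 2555*(1/162) - 2552 = 2555/162 - 2552 = -410869/162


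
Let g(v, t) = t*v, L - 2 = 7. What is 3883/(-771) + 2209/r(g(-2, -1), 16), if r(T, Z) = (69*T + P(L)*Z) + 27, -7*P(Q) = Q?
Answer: 2665420/259827 ≈ 10.258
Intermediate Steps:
L = 9 (L = 2 + 7 = 9)
P(Q) = -Q/7
r(T, Z) = 27 + 69*T - 9*Z/7 (r(T, Z) = (69*T + (-1/7*9)*Z) + 27 = (69*T - 9*Z/7) + 27 = 27 + 69*T - 9*Z/7)
3883/(-771) + 2209/r(g(-2, -1), 16) = 3883/(-771) + 2209/(27 + 69*(-1*(-2)) - 9/7*16) = 3883*(-1/771) + 2209/(27 + 69*2 - 144/7) = -3883/771 + 2209/(27 + 138 - 144/7) = -3883/771 + 2209/(1011/7) = -3883/771 + 2209*(7/1011) = -3883/771 + 15463/1011 = 2665420/259827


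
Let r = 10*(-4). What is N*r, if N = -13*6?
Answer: 3120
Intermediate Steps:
r = -40
N = -78
N*r = -78*(-40) = 3120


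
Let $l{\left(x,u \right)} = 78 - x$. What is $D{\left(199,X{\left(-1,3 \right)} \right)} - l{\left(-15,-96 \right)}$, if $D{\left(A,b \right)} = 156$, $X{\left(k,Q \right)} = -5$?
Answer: $63$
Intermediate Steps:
$D{\left(199,X{\left(-1,3 \right)} \right)} - l{\left(-15,-96 \right)} = 156 - \left(78 - -15\right) = 156 - \left(78 + 15\right) = 156 - 93 = 63$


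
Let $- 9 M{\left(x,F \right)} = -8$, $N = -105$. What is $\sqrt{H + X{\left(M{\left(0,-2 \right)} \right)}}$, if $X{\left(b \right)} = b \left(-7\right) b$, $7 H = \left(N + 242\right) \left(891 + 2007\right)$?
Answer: $\frac{\sqrt{4593710}}{9} \approx 238.14$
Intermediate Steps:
$M{\left(x,F \right)} = \frac{8}{9}$ ($M{\left(x,F \right)} = \left(- \frac{1}{9}\right) \left(-8\right) = \frac{8}{9}$)
$H = 56718$ ($H = \frac{\left(-105 + 242\right) \left(891 + 2007\right)}{7} = \frac{137 \cdot 2898}{7} = \frac{1}{7} \cdot 397026 = 56718$)
$X{\left(b \right)} = - 7 b^{2}$ ($X{\left(b \right)} = - 7 b b = - 7 b^{2}$)
$\sqrt{H + X{\left(M{\left(0,-2 \right)} \right)}} = \sqrt{56718 - 7 \left(\frac{8}{9}\right)^{2}} = \sqrt{56718 - \frac{448}{81}} = \sqrt{\frac{4593710}{81}} = \frac{\sqrt{4593710}}{9}$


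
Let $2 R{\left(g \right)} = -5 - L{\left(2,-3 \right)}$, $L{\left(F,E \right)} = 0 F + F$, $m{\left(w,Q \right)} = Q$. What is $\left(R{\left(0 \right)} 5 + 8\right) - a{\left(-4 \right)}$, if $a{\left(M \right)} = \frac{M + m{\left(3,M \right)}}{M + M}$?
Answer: $- \frac{21}{2} \approx -10.5$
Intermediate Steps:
$L{\left(F,E \right)} = F$ ($L{\left(F,E \right)} = 0 + F = F$)
$a{\left(M \right)} = 1$ ($a{\left(M \right)} = \frac{M + M}{M + M} = \frac{2 M}{2 M} = 2 M \frac{1}{2 M} = 1$)
$R{\left(g \right)} = - \frac{7}{2}$ ($R{\left(g \right)} = \frac{-5 - 2}{2} = \frac{1}{2} \left(-7\right) = - \frac{7}{2}$)
$\left(R{\left(0 \right)} 5 + 8\right) - a{\left(-4 \right)} = \left(\left(- \frac{7}{2}\right) 5 + 8\right) - 1 = \left(- \frac{35}{2} + 8\right) - 1 = - \frac{19}{2} - 1 = - \frac{21}{2}$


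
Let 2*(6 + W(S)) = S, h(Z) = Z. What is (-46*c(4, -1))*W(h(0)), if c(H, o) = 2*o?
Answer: -552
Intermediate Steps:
W(S) = -6 + S/2
(-46*c(4, -1))*W(h(0)) = (-92*(-1))*(-6 + (½)*0) = (-46*(-2))*(-6 + 0) = 92*(-6) = -552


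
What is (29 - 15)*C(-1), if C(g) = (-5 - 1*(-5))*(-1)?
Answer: 0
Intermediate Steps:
C(g) = 0 (C(g) = (-5 + 5)*(-1) = 0*(-1) = 0)
(29 - 15)*C(-1) = (29 - 15)*0 = 14*0 = 0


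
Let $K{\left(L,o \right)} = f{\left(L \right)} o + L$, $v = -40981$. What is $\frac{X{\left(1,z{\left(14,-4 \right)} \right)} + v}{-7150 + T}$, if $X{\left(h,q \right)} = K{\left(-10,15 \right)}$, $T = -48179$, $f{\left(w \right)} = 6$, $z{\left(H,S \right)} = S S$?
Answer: $\frac{40901}{55329} \approx 0.73923$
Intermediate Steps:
$z{\left(H,S \right)} = S^{2}$
$K{\left(L,o \right)} = L + 6 o$ ($K{\left(L,o \right)} = 6 o + L = L + 6 o$)
$X{\left(h,q \right)} = 80$ ($X{\left(h,q \right)} = -10 + 6 \cdot 15 = -10 + 90 = 80$)
$\frac{X{\left(1,z{\left(14,-4 \right)} \right)} + v}{-7150 + T} = \frac{80 - 40981}{-7150 - 48179} = - \frac{40901}{-55329} = \left(-40901\right) \left(- \frac{1}{55329}\right) = \frac{40901}{55329}$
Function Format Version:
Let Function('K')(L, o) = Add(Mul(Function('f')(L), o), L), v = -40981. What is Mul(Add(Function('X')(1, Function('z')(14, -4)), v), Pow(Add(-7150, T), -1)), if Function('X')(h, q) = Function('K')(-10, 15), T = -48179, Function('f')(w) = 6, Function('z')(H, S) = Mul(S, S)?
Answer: Rational(40901, 55329) ≈ 0.73923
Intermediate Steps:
Function('z')(H, S) = Pow(S, 2)
Function('K')(L, o) = Add(L, Mul(6, o)) (Function('K')(L, o) = Add(Mul(6, o), L) = Add(L, Mul(6, o)))
Function('X')(h, q) = 80 (Function('X')(h, q) = Add(-10, Mul(6, 15)) = Add(-10, 90) = 80)
Mul(Add(Function('X')(1, Function('z')(14, -4)), v), Pow(Add(-7150, T), -1)) = Mul(Add(80, -40981), Pow(Add(-7150, -48179), -1)) = Mul(-40901, Pow(-55329, -1)) = Mul(-40901, Rational(-1, 55329)) = Rational(40901, 55329)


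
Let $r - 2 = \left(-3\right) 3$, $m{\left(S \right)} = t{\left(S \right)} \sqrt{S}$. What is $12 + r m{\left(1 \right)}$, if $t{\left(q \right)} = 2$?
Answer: $-2$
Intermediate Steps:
$m{\left(S \right)} = 2 \sqrt{S}$
$r = -7$ ($r = 2 - 9 = -7$)
$12 + r m{\left(1 \right)} = 12 - 7 \cdot 2 \sqrt{1} = 12 - 7 \cdot 2 \cdot 1 = 12 - 14 = -2$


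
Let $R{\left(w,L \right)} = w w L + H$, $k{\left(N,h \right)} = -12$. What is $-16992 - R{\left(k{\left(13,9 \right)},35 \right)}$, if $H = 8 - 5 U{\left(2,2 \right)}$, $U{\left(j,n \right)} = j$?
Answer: $-22030$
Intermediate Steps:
$H = -2$ ($H = 8 - 10 = -2$)
$R{\left(w,L \right)} = -2 + L w^{2}$ ($R{\left(w,L \right)} = w w L - 2 = w^{2} L - 2 = L w^{2} - 2 = -2 + L w^{2}$)
$-16992 - R{\left(k{\left(13,9 \right)},35 \right)} = -16992 - \left(-2 + 35 \left(-12\right)^{2}\right) = -16992 - \left(-2 + 35 \cdot 144\right) = -16992 - \left(-2 + 5040\right) = -16992 - 5038 = -22030$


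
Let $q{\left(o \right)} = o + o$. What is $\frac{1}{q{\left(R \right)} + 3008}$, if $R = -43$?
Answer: $\frac{1}{2922} \approx 0.00034223$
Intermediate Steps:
$q{\left(o \right)} = 2 o$
$\frac{1}{q{\left(R \right)} + 3008} = \frac{1}{2 \left(-43\right) + 3008} = \frac{1}{-86 + 3008} = \frac{1}{2922}$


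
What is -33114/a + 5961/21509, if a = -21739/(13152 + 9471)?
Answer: 16113339301377/467584151 ≈ 34461.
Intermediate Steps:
a = -21739/22623 ≈ -0.96093
-33114/a + 5961/21509 = -33114/(-21739/22623) + 5961/21509 = -33114*(-22623/21739) + 5961*(1/21509) = 749138022/21739 + 5961/21509 = 16113339301377/467584151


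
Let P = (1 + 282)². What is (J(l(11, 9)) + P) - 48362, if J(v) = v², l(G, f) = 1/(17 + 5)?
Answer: 15355869/484 ≈ 31727.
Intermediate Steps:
P = 80089 (P = 283² = 80089)
l(G, f) = 1/22
(J(l(11, 9)) + P) - 48362 = ((1/22)² + 80089) - 48362 = (1/484 + 80089) - 48362 = 38763077/484 - 48362 = 15355869/484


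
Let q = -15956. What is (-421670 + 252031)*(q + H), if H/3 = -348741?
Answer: 180186983381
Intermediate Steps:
H = -1046223 (H = 3*(-348741) = -1046223)
(-421670 + 252031)*(q + H) = (-421670 + 252031)*(-15956 - 1046223) = -169639*(-1062179) = 180186983381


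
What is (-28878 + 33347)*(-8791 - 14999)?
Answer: -106317510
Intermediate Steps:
(-28878 + 33347)*(-8791 - 14999) = 4469*(-23790) = -106317510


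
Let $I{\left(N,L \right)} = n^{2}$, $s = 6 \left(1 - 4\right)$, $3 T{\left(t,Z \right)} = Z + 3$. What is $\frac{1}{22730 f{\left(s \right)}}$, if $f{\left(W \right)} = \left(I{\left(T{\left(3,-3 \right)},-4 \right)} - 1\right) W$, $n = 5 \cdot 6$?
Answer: $- \frac{1}{367816860} \approx -2.7187 \cdot 10^{-9}$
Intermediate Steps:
$T{\left(t,Z \right)} = 1 + \frac{Z}{3}$ ($T{\left(t,Z \right)} = \frac{Z + 3}{3} = \frac{3 + Z}{3} = 1 + \frac{Z}{3}$)
$n = 30$
$s = -18$ ($s = 6 \left(-3\right) = -18$)
$I{\left(N,L \right)} = 900$ ($I{\left(N,L \right)} = 30^{2} = 900$)
$f{\left(W \right)} = 899 W$ ($f{\left(W \right)} = \left(900 - 1\right) W = 899 W$)
$\frac{1}{22730 f{\left(s \right)}} = \frac{1}{22730 \cdot 899 \left(-18\right)} = \frac{1}{22730 \left(-16182\right)} = \frac{1}{22730} \left(- \frac{1}{16182}\right) = - \frac{1}{367816860}$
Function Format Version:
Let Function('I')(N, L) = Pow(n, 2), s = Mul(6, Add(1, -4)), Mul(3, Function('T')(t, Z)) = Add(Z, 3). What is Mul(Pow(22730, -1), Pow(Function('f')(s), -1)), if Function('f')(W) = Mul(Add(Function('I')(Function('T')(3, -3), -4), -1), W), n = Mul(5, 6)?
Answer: Rational(-1, 367816860) ≈ -2.7187e-9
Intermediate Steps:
Function('T')(t, Z) = Add(1, Mul(Rational(1, 3), Z)) (Function('T')(t, Z) = Mul(Rational(1, 3), Add(Z, 3)) = Mul(Rational(1, 3), Add(3, Z)) = Add(1, Mul(Rational(1, 3), Z)))
n = 30
s = -18 (s = Mul(6, -3) = -18)
Function('I')(N, L) = 900 (Function('I')(N, L) = Pow(30, 2) = 900)
Function('f')(W) = Mul(899, W) (Function('f')(W) = Mul(Add(900, -1), W) = Mul(899, W))
Mul(Pow(22730, -1), Pow(Function('f')(s), -1)) = Mul(Pow(22730, -1), Pow(Mul(899, -18), -1)) = Mul(Rational(1, 22730), Pow(-16182, -1)) = Mul(Rational(1, 22730), Rational(-1, 16182)) = Rational(-1, 367816860)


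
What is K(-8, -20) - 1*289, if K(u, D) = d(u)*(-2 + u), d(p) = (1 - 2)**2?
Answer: -299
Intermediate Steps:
d(p) = 1 (d(p) = (-1)**2 = 1)
K(u, D) = -2 + u (K(u, D) = 1*(-2 + u) = -2 + u)
K(-8, -20) - 1*289 = (-2 - 8) - 1*289 = -10 - 289 = -299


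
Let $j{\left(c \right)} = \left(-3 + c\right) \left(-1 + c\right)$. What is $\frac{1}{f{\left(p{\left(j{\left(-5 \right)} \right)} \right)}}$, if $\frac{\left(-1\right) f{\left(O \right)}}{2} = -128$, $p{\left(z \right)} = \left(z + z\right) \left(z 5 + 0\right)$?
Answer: $\frac{1}{256} \approx 0.0039063$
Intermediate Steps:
$j{\left(c \right)} = \left(-1 + c\right) \left(-3 + c\right)$
$p{\left(z \right)} = 10 z^{2}$ ($p{\left(z \right)} = 2 z \left(5 z + 0\right) = 2 z 5 z = 10 z^{2}$)
$f{\left(O \right)} = 256$ ($f{\left(O \right)} = \left(-2\right) \left(-128\right) = 256$)
$\frac{1}{f{\left(p{\left(j{\left(-5 \right)} \right)} \right)}} = \frac{1}{256}$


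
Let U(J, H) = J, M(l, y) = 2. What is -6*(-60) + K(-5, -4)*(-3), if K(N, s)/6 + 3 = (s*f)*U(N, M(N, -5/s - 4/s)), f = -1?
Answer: 774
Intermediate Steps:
K(N, s) = -18 - 6*N*s (K(N, s) = -18 + 6*((s*(-1))*N) = -18 + 6*((-s)*N) = -18 + 6*(-N*s) = -18 - 6*N*s)
-6*(-60) + K(-5, -4)*(-3) = -6*(-60) + (-18 - 6*(-5)*(-4))*(-3) = 360 + (-18 - 120)*(-3) = 360 - 138*(-3) = 360 + 414 = 774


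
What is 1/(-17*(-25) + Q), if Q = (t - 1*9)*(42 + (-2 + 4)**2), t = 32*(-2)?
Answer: -1/2933 ≈ -0.00034095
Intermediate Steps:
t = -64
Q = -3358 (Q = (-64 - 1*9)*(42 + (-2 + 4)**2) = (-64 - 9)*(42 + 2**2) = -73*(42 + 4) = -73*46 = -3358)
1/(-17*(-25) + Q) = 1/(-17*(-25) - 3358) = 1/(425 - 3358) = 1/(-2933) = -1/2933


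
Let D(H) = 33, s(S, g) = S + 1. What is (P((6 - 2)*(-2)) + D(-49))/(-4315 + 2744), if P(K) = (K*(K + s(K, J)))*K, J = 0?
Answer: 927/1571 ≈ 0.59007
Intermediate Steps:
s(S, g) = 1 + S
P(K) = K²*(1 + 2*K) (P(K) = (K*(K + (1 + K)))*K = (K*(1 + 2*K))*K = K²*(1 + 2*K))
(P((6 - 2)*(-2)) + D(-49))/(-4315 + 2744) = (((6 - 2)*(-2))²*(1 + 2*((6 - 2)*(-2))) + 33)/(-4315 + 2744) = ((4*(-2))²*(1 + 2*(4*(-2))) + 33)/(-1571) = ((-8)²*(1 + 2*(-8)) + 33)*(-1/1571) = (64*(1 - 16) + 33)*(-1/1571) = (64*(-15) + 33)*(-1/1571) = (-960 + 33)*(-1/1571) = -927*(-1/1571) = 927/1571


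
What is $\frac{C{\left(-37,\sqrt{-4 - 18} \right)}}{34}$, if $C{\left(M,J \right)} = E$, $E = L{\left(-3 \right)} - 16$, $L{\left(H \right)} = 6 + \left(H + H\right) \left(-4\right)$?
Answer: $\frac{7}{17} \approx 0.41176$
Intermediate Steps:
$L{\left(H \right)} = 6 - 8 H$ ($L{\left(H \right)} = 6 + 2 H \left(-4\right) = 6 - 8 H$)
$E = 14$ ($E = \left(6 - -24\right) - 16 = \left(6 + 24\right) - 16 = 30 - 16 = 14$)
$C{\left(M,J \right)} = 14$
$\frac{C{\left(-37,\sqrt{-4 - 18} \right)}}{34} = \frac{14}{34} = 14 \cdot \frac{1}{34} = \frac{7}{17}$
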